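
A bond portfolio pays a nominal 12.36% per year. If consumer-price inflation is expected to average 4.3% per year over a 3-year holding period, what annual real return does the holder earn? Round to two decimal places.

7.73%

With constant rates the annual real return is the same each year: (1+12.36%)/(1+4.3%) − 1 = 0.07728.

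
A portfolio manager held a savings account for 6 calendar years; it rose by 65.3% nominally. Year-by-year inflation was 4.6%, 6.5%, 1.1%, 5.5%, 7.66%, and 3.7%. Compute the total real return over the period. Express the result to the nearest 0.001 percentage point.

24.611%

Cumulative inflation factor: 1.046 × 1.065 × 1.011 × 1.055 × 1.0766 × 1.037 ≈ 1.32653.
Nominal growth factor: 1.65300. Real growth factor = 1.65300 / 1.32653 ≈ 1.24611.
Total real return ≈ 24.6106%.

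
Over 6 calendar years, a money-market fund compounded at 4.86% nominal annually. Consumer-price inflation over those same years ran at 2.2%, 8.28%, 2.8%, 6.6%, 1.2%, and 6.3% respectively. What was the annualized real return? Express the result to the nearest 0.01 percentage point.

Cumulative inflation factor: 1.022 × 1.0828 × 1.028 × 1.066 × 1.012 × 1.063 ≈ 1.30456.
Nominal growth factor: 1.32941. Real growth factor = 1.32941 / 1.30456 ≈ 1.01905.
Annualized: 1.01905^(1/6) − 1 ≈ 0.00315.

0.32%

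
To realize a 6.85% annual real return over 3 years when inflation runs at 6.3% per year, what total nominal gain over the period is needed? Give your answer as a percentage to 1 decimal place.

Required annual nominal rate: (1+6.85%)(1+6.3%) − 1 = 13.58155%.
Cumulative over 3 years: (1 + 0.1358155)^3 − 1 ≈ 0.46529.

46.5%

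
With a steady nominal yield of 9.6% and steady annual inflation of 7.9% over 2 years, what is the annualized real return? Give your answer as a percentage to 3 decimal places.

With constant rates the annual real return is the same each year: (1+9.6%)/(1+7.9%) − 1 = 0.01576.

1.576%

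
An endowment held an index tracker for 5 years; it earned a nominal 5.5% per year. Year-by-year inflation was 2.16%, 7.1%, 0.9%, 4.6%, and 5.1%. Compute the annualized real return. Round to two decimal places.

1.49%

Cumulative inflation factor: 1.0216 × 1.071 × 1.009 × 1.046 × 1.051 ≈ 1.21366.
Nominal growth factor: 1.30696. Real growth factor = 1.30696 / 1.21366 ≈ 1.07688.
Annualized: 1.07688^(1/5) − 1 ≈ 0.01492.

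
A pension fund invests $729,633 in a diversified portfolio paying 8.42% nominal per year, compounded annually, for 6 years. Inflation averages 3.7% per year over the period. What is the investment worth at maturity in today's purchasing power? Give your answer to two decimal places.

Nominal value at maturity: $729,633 × (1 + 8.42%)^6 ≈ $1,185,116.07.
Price-level factor over 6 years: (1 + 3.7%)^6 ≈ 1.2435765910.
The maturity value deflated by that factor is the answer in today's purchasing power.

$952,990.01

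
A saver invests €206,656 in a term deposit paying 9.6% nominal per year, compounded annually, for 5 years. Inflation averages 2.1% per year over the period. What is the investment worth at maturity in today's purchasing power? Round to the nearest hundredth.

Nominal value at maturity: €206,656 × (1 + 9.6%)^5 ≈ €326,814.10.
Price-level factor over 5 years: (1 + 2.1%)^5 ≈ 1.1095035865.
The maturity value deflated by that factor is the answer in today's purchasing power.

€294,558.85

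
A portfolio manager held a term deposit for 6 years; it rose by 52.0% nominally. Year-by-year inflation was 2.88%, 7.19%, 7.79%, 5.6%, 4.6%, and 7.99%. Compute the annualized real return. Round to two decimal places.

1.17%

Cumulative inflation factor: 1.0288 × 1.0719 × 1.0779 × 1.056 × 1.046 × 1.0799 ≈ 1.41789.
Nominal growth factor: 1.52000. Real growth factor = 1.52000 / 1.41789 ≈ 1.07201.
Annualized: 1.07201^(1/6) − 1 ≈ 0.01166.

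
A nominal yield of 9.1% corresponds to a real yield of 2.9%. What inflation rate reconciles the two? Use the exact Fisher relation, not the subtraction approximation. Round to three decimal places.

From (1+r_nom) = (1+r_real)(1+π), we get 1+π = (1 + 9.1%)/(1 + 2.9%) = 1.091/1.029 ≈ 1.06025.
So π ≈ 6.0253%.

6.025%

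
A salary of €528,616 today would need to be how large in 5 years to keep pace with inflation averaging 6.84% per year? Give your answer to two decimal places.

€735,884.58

Cumulative price-level factor: (1+6.84%)^5 ≈ 1.3920966769.
Multiplying €528,616 by the price-level factor gives the future nominal sum.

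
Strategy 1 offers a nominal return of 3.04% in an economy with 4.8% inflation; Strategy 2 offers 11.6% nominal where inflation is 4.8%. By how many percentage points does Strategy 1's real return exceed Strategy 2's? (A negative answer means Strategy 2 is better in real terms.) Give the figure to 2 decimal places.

Strategy 1 real return: 1.0304/1.048 − 1 = -1.679%.
Strategy 2 real return: 1.116/1.048 − 1 = 6.489%.
Difference: -1.679 − 6.489 = -8.168 pp.

-8.17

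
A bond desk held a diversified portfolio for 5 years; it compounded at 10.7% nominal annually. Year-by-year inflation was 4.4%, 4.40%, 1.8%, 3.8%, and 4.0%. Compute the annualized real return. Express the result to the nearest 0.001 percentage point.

Cumulative inflation factor: 1.044 × 1.0440 × 1.018 × 1.038 × 1.040 ≈ 1.19779.
Nominal growth factor: 1.66241. Real growth factor = 1.66241 / 1.19779 ≈ 1.38790.
Annualized: 1.38790^(1/5) − 1 ≈ 0.06776.

6.776%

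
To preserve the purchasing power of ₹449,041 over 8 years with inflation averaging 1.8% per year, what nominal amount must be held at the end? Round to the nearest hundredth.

₹517,926.60

Cumulative price-level factor: (1+1.8%)^8 ≈ 1.1534060471.
The nominal amount required is ₹449,041 scaled up by that factor.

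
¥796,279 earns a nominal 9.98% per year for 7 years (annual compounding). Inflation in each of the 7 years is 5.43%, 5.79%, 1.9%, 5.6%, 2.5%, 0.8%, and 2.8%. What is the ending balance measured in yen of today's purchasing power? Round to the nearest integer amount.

¥1,215,729

Nominal value at maturity: ¥796,279 × (1 + 9.98%)^7 ≈ ¥1,549,749.
Price-level factor over 7 years: 1.0543 × 1.0579 × 1.019 × 1.056 × 1.025 × 1.008 × 1.028 ≈ 1.2747482899.
Dividing the nominal maturity value by the price-level factor gives the value in today's money.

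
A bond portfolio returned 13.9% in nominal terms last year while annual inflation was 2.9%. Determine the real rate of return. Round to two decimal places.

Real return via the Fisher equation: (1 + 13.9%)/(1 + 2.9%) − 1 = 1.139/1.029 − 1 ≈ 0.10690.

10.69%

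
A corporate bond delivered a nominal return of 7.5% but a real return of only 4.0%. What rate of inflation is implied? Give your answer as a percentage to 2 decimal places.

From (1+r_nom) = (1+r_real)(1+π), we get 1+π = (1 + 7.5%)/(1 + 4.0%) = 1.075/1.040 ≈ 1.03365.
So π ≈ 3.3654%.

3.37%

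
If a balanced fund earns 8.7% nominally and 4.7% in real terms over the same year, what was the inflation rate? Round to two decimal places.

From (1+r_nom) = (1+r_real)(1+π), we get 1+π = (1 + 8.7%)/(1 + 4.7%) = 1.087/1.047 ≈ 1.03820.
So π ≈ 3.8204%.

3.82%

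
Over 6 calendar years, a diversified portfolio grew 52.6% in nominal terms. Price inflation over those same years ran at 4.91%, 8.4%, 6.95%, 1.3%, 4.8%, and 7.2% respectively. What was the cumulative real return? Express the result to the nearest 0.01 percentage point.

Cumulative inflation factor: 1.0491 × 1.084 × 1.0695 × 1.013 × 1.048 × 1.072 ≈ 1.38418.
Nominal growth factor: 1.52600. Real growth factor = 1.52600 / 1.38418 ≈ 1.10246.
Total real return ≈ 10.2458%.

10.25%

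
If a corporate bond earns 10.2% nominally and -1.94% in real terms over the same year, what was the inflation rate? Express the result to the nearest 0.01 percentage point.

From (1+r_nom) = (1+r_real)(1+π), we get 1+π = (1 + 10.2%)/(1 − 1.94%) = 1.102/0.9806 ≈ 1.12380.
So π ≈ 12.3802%.

12.38%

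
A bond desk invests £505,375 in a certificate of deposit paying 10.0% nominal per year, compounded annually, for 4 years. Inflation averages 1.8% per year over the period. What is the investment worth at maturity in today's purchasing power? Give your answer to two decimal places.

Nominal value at maturity: £505,375 × (1 + 10.0%)^4 ≈ £739,919.54.
Price-level factor over 4 years: (1 + 1.8%)^4 ≈ 1.0739674330.
The maturity value deflated by that factor is the answer in today's purchasing power.

£688,959.01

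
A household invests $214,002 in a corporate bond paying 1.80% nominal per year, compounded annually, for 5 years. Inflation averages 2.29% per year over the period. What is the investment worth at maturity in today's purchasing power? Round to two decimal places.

$208,925.20

Nominal value at maturity: $214,002 × (1 + 1.80%)^5 ≈ $233,968.14.
Price-level factor over 5 years: (1 + 2.29%)^5 ≈ 1.1198655712.
Dividing the nominal maturity value by the price-level factor gives the value in today's money.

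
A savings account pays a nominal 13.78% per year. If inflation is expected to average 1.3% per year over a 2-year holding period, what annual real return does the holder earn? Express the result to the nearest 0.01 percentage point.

12.32%

With constant rates the annual real return is the same each year: (1+13.78%)/(1+1.3%) − 1 = 0.12320.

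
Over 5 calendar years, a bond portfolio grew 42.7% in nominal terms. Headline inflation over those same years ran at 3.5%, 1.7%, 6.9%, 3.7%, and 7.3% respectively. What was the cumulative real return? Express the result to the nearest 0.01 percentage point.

13.97%

Cumulative inflation factor: 1.035 × 1.017 × 1.069 × 1.037 × 1.073 ≈ 1.25204.
Nominal growth factor: 1.42700. Real growth factor = 1.42700 / 1.25204 ≈ 1.13974.
Total real return ≈ 13.9742%.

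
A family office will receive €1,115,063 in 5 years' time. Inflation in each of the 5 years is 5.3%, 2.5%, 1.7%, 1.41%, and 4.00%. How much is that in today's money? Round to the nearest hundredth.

€963,190.29

Price-level factor over 5 years: 1.053 × 1.025 × 1.017 × 1.0141 × 1.0400 ≈ 1.1576767506.
Purchasing power today: €1,115,063 divided by that factor.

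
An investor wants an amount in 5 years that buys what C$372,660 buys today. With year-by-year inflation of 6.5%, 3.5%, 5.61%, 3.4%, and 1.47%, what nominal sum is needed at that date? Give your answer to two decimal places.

C$455,161.98

Cumulative price-level factor: 1.065 × 1.035 × 1.0561 × 1.034 × 1.0147 ≈ 1.2213867360.
Multiplying C$372,660 by the price-level factor gives the future nominal sum.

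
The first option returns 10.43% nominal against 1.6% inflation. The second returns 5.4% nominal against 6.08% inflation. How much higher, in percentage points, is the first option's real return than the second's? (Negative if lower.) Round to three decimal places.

9.332

The first option real return: 1.1043/1.016 − 1 = 8.6909%.
The second real return: 1.054/1.0608 − 1 = -0.6410%.
Difference: 8.6909 − (-0.6410) = 9.3319 pp.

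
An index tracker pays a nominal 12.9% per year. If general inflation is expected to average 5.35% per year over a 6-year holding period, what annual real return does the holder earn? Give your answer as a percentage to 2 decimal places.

With constant rates the annual real return is the same each year: (1+12.9%)/(1+5.35%) − 1 = 0.07167.

7.17%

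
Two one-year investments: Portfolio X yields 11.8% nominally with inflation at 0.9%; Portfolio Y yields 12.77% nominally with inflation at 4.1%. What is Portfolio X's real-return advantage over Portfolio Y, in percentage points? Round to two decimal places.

2.47

Portfolio X real return: 1.118/1.009 − 1 = 10.803%.
Portfolio Y real return: 1.1277/1.041 − 1 = 8.329%.
Difference: 10.803 − 8.329 = 2.474 pp.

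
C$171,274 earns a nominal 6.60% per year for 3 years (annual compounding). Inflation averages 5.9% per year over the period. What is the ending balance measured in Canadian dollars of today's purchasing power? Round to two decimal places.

C$174,692.87

Nominal value at maturity: C$171,274 × (1 + 6.60%)^3 ≈ C$207,473.70.
Price-level factor over 3 years: (1 + 5.9%)^3 = 1.187648379.
Dividing the nominal maturity value by the price-level factor gives the value in today's money.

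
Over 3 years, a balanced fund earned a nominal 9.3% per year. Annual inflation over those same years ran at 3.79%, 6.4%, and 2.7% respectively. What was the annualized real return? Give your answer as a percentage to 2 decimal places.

Cumulative inflation factor: 1.0379 × 1.064 × 1.027 ≈ 1.13414.
Nominal growth factor: 1.30575. Real growth factor = 1.30575 / 1.13414 ≈ 1.15131.
Annualized: 1.15131^(1/3) − 1 ≈ 0.04809.

4.81%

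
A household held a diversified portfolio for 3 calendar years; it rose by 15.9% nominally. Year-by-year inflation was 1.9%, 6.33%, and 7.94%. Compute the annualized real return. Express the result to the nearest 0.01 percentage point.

Cumulative inflation factor: 1.019 × 1.0633 × 1.0794 ≈ 1.16953.
Nominal growth factor: 1.15900. Real growth factor = 1.15900 / 1.16953 ≈ 0.99099.
Annualized: 0.99099^(1/3) − 1 ≈ -0.00301.

-0.30%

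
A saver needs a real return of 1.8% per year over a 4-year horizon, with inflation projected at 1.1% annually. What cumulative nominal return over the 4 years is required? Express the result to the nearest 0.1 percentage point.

12.2%

Required annual nominal rate: (1+1.8%)(1+1.1%) − 1 = 2.9198%.
Cumulative over 4 years: (1 + 0.029198)^4 − 1 ≈ 0.12201.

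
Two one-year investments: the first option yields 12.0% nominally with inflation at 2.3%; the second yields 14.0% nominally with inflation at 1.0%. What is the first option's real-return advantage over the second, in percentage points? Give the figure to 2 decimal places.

-3.39

The first option real return: 1.120/1.023 − 1 = 9.482%.
The second real return: 1.140/1.010 − 1 = 12.871%.
Difference: 9.482 − 12.871 = -3.389 pp.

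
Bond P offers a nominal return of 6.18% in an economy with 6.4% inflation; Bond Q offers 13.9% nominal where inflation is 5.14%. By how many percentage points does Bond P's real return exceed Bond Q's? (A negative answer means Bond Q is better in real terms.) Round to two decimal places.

Bond P real return: 1.0618/1.064 − 1 = -0.207%.
Bond Q real return: 1.139/1.0514 − 1 = 8.332%.
Difference: -0.207 − 8.332 = -8.539 pp.

-8.54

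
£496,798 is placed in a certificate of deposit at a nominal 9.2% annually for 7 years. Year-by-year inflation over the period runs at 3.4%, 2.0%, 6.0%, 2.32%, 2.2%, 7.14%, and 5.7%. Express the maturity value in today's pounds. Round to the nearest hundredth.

£694,822.18

Nominal value at maturity: £496,798 × (1 + 9.2%)^7 ≈ £919,895.10.
Price-level factor over 7 years: 1.034 × 1.020 × 1.060 × 1.0232 × 1.022 × 1.0714 × 1.057 ≈ 1.3239288083.
Dividing the nominal maturity value by the price-level factor gives the value in today's money.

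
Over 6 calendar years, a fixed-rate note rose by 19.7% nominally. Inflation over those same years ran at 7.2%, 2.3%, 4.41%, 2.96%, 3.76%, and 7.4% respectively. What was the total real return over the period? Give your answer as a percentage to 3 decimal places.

-8.887%

Cumulative inflation factor: 1.072 × 1.023 × 1.0441 × 1.0296 × 1.0376 × 1.074 ≈ 1.31376.
Nominal growth factor: 1.19700. Real growth factor = 1.19700 / 1.31376 ≈ 0.91113.
Total real return ≈ -8.8873%.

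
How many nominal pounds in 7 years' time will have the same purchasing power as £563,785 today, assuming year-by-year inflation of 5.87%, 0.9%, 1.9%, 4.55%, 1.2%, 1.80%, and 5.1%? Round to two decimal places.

Cumulative price-level factor: 1.0587 × 1.009 × 1.019 × 1.0455 × 1.012 × 1.0180 × 1.051 ≈ 1.2322343384.
Multiplying £563,785 by the price-level factor gives the future nominal sum.

£694,715.24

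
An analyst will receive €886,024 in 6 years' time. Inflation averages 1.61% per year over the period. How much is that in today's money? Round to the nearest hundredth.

Price-level factor over 6 years: (1 + 1.61%)^6 ≈ 1.1005726300.
Purchasing power today: €886,024 divided by that factor.

€805,057.27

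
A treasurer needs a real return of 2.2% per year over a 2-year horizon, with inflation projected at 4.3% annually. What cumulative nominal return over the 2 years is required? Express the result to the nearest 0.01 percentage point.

13.62%

Required annual nominal rate: (1+2.2%)(1+4.3%) − 1 = 6.5946%.
Cumulative over 2 years: (1 + 0.065946)^2 − 1 ≈ 0.13624.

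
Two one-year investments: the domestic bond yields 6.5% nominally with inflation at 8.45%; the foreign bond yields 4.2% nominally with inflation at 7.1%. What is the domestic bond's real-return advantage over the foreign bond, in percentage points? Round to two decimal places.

The domestic bond real return: 1.065/1.0845 − 1 = -1.798%.
The foreign bond real return: 1.042/1.071 − 1 = -2.708%.
Difference: -1.798 − (-2.708) = 0.910 pp.

0.91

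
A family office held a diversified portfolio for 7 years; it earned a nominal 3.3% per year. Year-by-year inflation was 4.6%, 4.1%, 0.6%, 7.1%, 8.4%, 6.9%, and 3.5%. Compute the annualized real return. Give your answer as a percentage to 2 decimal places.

-1.62%

Cumulative inflation factor: 1.046 × 1.041 × 1.006 × 1.071 × 1.084 × 1.069 × 1.035 ≈ 1.40707.
Nominal growth factor: 1.25517. Real growth factor = 1.25517 / 1.40707 ≈ 0.89204.
Annualized: 0.89204^(1/7) − 1 ≈ -0.01619.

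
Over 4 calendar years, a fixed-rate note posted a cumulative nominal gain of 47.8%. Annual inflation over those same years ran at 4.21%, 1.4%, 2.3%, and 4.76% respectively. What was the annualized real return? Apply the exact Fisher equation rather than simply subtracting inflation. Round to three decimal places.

Cumulative inflation factor: 1.0421 × 1.014 × 1.023 × 1.0476 ≈ 1.13245.
Nominal growth factor: 1.47800. Real growth factor = 1.47800 / 1.13245 ≈ 1.30514.
Annualized: 1.30514^(1/4) − 1 ≈ 0.06884.

6.884%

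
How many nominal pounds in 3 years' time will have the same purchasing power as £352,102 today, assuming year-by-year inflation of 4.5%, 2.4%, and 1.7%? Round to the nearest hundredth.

Cumulative price-level factor: 1.045 × 1.024 × 1.017 = 1.08827136.
Multiplying £352,102 by the price-level factor gives the future nominal sum.

£383,182.52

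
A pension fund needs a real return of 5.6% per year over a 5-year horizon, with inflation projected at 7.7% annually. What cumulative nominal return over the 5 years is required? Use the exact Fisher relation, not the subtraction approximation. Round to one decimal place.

Required annual nominal rate: (1+5.6%)(1+7.7%) − 1 = 13.7312%.
Cumulative over 5 years: (1 + 0.137312)^5 − 1 ≈ 0.90282.

90.3%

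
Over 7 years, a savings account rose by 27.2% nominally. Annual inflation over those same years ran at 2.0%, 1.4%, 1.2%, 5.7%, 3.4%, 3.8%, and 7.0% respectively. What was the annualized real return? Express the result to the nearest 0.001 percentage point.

0.016%

Cumulative inflation factor: 1.020 × 1.014 × 1.012 × 1.057 × 1.034 × 1.038 × 1.070 ≈ 1.27056.
Nominal growth factor: 1.27200. Real growth factor = 1.27200 / 1.27056 ≈ 1.00113.
Annualized: 1.00113^(1/7) − 1 ≈ 0.00016.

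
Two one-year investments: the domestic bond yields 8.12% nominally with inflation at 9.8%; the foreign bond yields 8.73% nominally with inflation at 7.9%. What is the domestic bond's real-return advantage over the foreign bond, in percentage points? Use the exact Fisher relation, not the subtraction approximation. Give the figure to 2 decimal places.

-2.30

The domestic bond real return: 1.0812/1.098 − 1 = -1.530%.
The foreign bond real return: 1.0873/1.079 − 1 = 0.769%.
Difference: -1.530 − 0.769 = -2.299 pp.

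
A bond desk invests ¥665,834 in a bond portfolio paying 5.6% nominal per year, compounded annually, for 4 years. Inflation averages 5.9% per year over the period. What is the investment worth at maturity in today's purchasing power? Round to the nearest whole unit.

Nominal value at maturity: ¥665,834 × (1 + 5.6%)^4 ≈ ¥827,983.
Price-level factor over 4 years: (1 + 5.9%)^4 ≈ 1.2577196334.
Dividing the nominal maturity value by the price-level factor gives the value in today's money.

¥658,321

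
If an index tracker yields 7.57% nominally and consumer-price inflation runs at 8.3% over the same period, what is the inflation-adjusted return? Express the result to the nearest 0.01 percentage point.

-0.67%

Real return via the Fisher equation: (1 + 7.57%)/(1 + 8.3%) − 1 = 1.0757/1.083 − 1 ≈ -0.00674.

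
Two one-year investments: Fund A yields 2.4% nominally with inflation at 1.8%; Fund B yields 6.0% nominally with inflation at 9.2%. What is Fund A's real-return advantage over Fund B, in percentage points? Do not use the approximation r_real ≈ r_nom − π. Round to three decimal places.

3.520

Fund A real return: 1.024/1.018 − 1 = 0.5894%.
Fund B real return: 1.060/1.092 − 1 = -2.9304%.
Difference: 0.5894 − (-2.9304) = 3.5198 pp.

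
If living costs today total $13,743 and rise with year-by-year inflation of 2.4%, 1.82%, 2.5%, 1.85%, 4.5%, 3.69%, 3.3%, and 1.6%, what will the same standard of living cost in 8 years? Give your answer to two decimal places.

$17,011.66

Cumulative price-level factor: 1.024 × 1.0182 × 1.025 × 1.0185 × 1.045 × 1.0369 × 1.033 × 1.016 ≈ 1.2378417955.
The nominal amount required is $13,743 scaled up by that factor.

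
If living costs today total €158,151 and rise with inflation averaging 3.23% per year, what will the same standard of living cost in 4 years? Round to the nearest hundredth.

Cumulative price-level factor: (1+3.23%)^4 ≈ 1.1355956215.
Multiplying €158,151 by the price-level factor gives the future nominal sum.

€179,595.58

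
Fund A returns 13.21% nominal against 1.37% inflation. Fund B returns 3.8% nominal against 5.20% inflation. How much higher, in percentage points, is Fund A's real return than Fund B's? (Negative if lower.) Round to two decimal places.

13.01

Fund A real return: 1.1321/1.0137 − 1 = 11.680%.
Fund B real return: 1.038/1.0520 − 1 = -1.331%.
Difference: 11.680 − (-1.331) = 13.011 pp.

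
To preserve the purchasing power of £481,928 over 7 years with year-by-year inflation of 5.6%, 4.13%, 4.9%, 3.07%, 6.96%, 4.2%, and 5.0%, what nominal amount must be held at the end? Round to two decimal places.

£670,514.42

Cumulative price-level factor: 1.056 × 1.0413 × 1.049 × 1.0307 × 1.0696 × 1.042 × 1.050 ≈ 1.3913165882.
Multiplying £481,928 by the price-level factor gives the future nominal sum.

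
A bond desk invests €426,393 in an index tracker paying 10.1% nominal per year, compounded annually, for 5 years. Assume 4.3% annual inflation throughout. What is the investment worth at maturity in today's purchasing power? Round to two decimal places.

€558,888.43

Nominal value at maturity: €426,393 × (1 + 10.1%)^5 ≈ €689,837.28.
Price-level factor over 5 years: (1 + 4.3%)^5 ≈ 1.2343023110.
Dividing the nominal maturity value by the price-level factor gives the value in today's money.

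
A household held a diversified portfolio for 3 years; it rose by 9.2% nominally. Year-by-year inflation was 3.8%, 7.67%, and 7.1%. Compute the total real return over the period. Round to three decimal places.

Cumulative inflation factor: 1.038 × 1.0767 × 1.071 ≈ 1.19697.
Nominal growth factor: 1.09200. Real growth factor = 1.09200 / 1.19697 ≈ 0.91231.
Total real return ≈ -8.7693%.

-8.769%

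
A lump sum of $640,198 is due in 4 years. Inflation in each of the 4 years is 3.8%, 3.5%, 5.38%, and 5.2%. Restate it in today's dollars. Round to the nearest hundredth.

$537,529.96

Price-level factor over 4 years: 1.038 × 1.035 × 1.0538 × 1.052 ≈ 1.1909996596.
Purchasing power today: $640,198 divided by that factor.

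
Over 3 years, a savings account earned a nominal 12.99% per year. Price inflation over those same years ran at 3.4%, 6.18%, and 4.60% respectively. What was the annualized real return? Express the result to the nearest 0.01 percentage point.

Cumulative inflation factor: 1.034 × 1.0618 × 1.0460 ≈ 1.14840.
Nominal growth factor: 1.44251. Real growth factor = 1.44251 / 1.14840 ≈ 1.25610.
Annualized: 1.25610^(1/3) − 1 ≈ 0.07897.

7.90%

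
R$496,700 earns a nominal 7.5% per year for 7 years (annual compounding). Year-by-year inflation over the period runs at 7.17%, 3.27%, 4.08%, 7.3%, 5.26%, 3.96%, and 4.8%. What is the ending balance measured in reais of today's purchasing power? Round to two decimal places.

Nominal value at maturity: R$496,700 × (1 + 7.5%)^7 ≈ R$824,049.71.
Price-level factor over 7 years: 1.0717 × 1.0327 × 1.0408 × 1.073 × 1.0526 × 1.0396 × 1.048 ≈ 1.4174421152.
The maturity value deflated by that factor is the answer in today's purchasing power.

R$581,363.92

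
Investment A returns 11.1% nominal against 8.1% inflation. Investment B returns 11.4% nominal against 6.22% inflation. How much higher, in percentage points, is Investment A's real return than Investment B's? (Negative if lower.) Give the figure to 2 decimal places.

-2.10

Investment A real return: 1.111/1.081 − 1 = 2.775%.
Investment B real return: 1.114/1.0622 − 1 = 4.877%.
Difference: 2.775 − 4.877 = -2.102 pp.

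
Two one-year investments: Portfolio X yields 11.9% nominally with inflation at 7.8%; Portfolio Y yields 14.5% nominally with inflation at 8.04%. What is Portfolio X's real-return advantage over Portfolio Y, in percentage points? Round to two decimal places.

-2.18

Portfolio X real return: 1.119/1.078 − 1 = 3.803%.
Portfolio Y real return: 1.145/1.0804 − 1 = 5.979%.
Difference: 3.803 − 5.979 = -2.176 pp.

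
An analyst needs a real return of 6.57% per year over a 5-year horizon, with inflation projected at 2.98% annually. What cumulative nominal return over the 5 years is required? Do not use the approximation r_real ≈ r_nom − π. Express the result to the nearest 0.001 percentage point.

59.199%

Required annual nominal rate: (1+6.57%)(1+2.98%) − 1 = 9.745786%.
Cumulative over 5 years: (1 + 0.09745786)^5 − 1 ≈ 0.59199.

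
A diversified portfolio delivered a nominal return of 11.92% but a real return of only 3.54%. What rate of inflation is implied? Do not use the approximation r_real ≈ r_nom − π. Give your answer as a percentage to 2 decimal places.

From (1+r_nom) = (1+r_real)(1+π), we get 1+π = (1 + 11.92%)/(1 + 3.54%) = 1.1192/1.0354 ≈ 1.08093.
So π ≈ 8.0935%.

8.09%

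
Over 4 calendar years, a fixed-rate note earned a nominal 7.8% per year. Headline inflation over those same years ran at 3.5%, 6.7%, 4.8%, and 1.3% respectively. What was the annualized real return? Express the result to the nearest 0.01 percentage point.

3.60%

Cumulative inflation factor: 1.035 × 1.067 × 1.048 × 1.013 ≈ 1.17240.
Nominal growth factor: 1.35044. Real growth factor = 1.35044 / 1.17240 ≈ 1.15186.
Annualized: 1.15186^(1/4) − 1 ≈ 0.03598.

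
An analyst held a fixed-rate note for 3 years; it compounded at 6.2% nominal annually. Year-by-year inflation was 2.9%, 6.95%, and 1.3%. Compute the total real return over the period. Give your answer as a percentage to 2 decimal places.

7.44%

Cumulative inflation factor: 1.029 × 1.0695 × 1.013 ≈ 1.11482.
Nominal growth factor: 1.19777. Real growth factor = 1.19777 / 1.11482 ≈ 1.07440.
Total real return ≈ 7.4405%.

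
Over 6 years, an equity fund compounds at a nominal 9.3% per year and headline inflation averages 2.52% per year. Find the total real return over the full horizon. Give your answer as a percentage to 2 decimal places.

The annual real rate is (1+9.3%)/(1+2.52%) − 1 = 6.6133%.
Compounded over 6 years: (1 + 0.066133)^6 − 1 ≈ 0.46848.

46.85%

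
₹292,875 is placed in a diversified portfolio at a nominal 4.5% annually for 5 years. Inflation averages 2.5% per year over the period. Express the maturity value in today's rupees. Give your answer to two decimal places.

₹322,585.19

Nominal value at maturity: ₹292,875 × (1 + 4.5%)^5 ≈ ₹364,975.53.
Price-level factor over 5 years: (1 + 2.5%)^5 ≈ 1.1314082129.
Dividing the nominal maturity value by the price-level factor gives the value in today's money.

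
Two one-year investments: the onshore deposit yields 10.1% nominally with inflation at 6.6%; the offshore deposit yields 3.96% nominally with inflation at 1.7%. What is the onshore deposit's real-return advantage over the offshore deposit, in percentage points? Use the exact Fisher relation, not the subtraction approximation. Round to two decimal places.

1.06

The onshore deposit real return: 1.101/1.066 − 1 = 3.283%.
The offshore deposit real return: 1.0396/1.017 − 1 = 2.222%.
Difference: 3.283 − 2.222 = 1.061 pp.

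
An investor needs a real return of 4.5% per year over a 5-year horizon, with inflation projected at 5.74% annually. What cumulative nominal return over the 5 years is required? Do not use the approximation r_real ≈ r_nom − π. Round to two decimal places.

64.73%

Required annual nominal rate: (1+4.5%)(1+5.74%) − 1 = 10.4983%.
Cumulative over 5 years: (1 + 0.104983)^5 − 1 ≈ 0.64732.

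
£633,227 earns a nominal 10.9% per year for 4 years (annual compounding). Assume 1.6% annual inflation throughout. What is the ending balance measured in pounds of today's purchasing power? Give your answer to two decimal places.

Nominal value at maturity: £633,227 × (1 + 10.9%)^4 ≈ £957,823.77.
Price-level factor over 4 years: (1 + 1.6%)^4 ≈ 1.0655524495.
Dividing the nominal maturity value by the price-level factor gives the value in today's money.

£898,898.75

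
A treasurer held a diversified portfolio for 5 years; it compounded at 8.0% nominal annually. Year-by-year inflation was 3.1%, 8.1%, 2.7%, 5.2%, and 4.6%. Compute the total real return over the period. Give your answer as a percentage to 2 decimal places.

16.66%

Cumulative inflation factor: 1.031 × 1.081 × 1.027 × 1.052 × 1.046 ≈ 1.25951.
Nominal growth factor: 1.46933. Real growth factor = 1.46933 / 1.25951 ≈ 1.16659.
Total real return ≈ 16.6585%.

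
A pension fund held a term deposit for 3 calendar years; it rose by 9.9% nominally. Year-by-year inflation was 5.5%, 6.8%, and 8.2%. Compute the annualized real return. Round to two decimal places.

Cumulative inflation factor: 1.055 × 1.068 × 1.082 ≈ 1.21913.
Nominal growth factor: 1.09900. Real growth factor = 1.09900 / 1.21913 ≈ 0.90146.
Annualized: 0.90146^(1/3) − 1 ≈ -0.03399.

-3.40%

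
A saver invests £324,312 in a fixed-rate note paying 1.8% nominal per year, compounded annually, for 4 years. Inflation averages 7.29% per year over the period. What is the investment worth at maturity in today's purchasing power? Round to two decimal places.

Nominal value at maturity: £324,312 × (1 + 1.8%)^4 ≈ £348,300.53.
Price-level factor over 4 years: (1 + 7.29%)^4 ≈ 1.3250643849.
The maturity value deflated by that factor is the answer in today's purchasing power.

£262,855.55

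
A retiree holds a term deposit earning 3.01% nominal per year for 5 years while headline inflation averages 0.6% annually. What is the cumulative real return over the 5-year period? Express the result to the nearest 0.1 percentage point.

The annual real rate is (1+3.01%)/(1+0.6%) − 1 = 2.3956%.
Compounded over 5 years: (1 + 0.023956)^5 − 1 ≈ 0.12566.

12.6%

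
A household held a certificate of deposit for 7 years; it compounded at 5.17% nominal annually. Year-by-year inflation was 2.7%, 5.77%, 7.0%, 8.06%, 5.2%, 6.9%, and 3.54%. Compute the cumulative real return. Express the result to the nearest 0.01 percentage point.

Cumulative inflation factor: 1.027 × 1.0577 × 1.070 × 1.0806 × 1.052 × 1.069 × 1.0354 ≈ 1.46246.
Nominal growth factor: 1.42313. Real growth factor = 1.42313 / 1.46246 ≈ 0.97311.
Total real return ≈ -2.6895%.

-2.69%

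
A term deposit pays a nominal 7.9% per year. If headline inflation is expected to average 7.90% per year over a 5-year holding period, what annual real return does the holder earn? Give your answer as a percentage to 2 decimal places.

With constant rates the annual real return is the same each year: (1+7.9%)/(1+7.90%) − 1 = 0.00000.

0.00%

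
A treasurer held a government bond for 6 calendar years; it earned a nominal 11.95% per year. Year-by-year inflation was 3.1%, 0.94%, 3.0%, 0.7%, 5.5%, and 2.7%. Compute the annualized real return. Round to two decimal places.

9.07%

Cumulative inflation factor: 1.031 × 1.0094 × 1.030 × 1.007 × 1.055 × 1.027 ≈ 1.16953.
Nominal growth factor: 1.96854. Real growth factor = 1.96854 / 1.16953 ≈ 1.68319.
Annualized: 1.68319^(1/6) − 1 ≈ 0.09066.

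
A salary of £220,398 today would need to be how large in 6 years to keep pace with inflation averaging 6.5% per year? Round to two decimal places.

Cumulative price-level factor: (1+6.5%)^6 ≈ 1.4591422965.
The nominal amount required is £220,398 scaled up by that factor.

£321,592.04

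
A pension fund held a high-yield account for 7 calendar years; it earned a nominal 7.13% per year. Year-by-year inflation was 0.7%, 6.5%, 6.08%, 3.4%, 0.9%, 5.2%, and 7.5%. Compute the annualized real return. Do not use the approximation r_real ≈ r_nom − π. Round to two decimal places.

Cumulative inflation factor: 1.007 × 1.065 × 1.0608 × 1.034 × 1.009 × 1.052 × 1.075 ≈ 1.34230.
Nominal growth factor: 1.61949. Real growth factor = 1.61949 / 1.34230 ≈ 1.20651.
Annualized: 1.20651^(1/7) − 1 ≈ 0.02718.

2.72%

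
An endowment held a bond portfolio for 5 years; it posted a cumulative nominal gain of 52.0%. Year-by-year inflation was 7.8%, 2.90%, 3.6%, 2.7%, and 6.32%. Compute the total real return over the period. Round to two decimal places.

Cumulative inflation factor: 1.078 × 1.0290 × 1.036 × 1.027 × 1.0632 ≈ 1.25481.
Nominal growth factor: 1.52000. Real growth factor = 1.52000 / 1.25481 ≈ 1.21134.
Total real return ≈ 21.1335%.

21.13%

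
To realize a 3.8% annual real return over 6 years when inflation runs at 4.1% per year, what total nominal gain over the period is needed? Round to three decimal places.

59.180%

Required annual nominal rate: (1+3.8%)(1+4.1%) − 1 = 8.0558%.
Cumulative over 6 years: (1 + 0.080558)^6 − 1 ≈ 0.59180.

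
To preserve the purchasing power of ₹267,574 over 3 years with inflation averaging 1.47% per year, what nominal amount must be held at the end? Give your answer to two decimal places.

Cumulative price-level factor: (1+1.47%)^3 ≈ 1.0447514465.
Multiplying ₹267,574 by the price-level factor gives the future nominal sum.

₹279,548.32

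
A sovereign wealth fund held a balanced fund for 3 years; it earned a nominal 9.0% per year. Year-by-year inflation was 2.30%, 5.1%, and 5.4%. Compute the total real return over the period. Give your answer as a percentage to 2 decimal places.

Cumulative inflation factor: 1.0230 × 1.051 × 1.054 ≈ 1.13323.
Nominal growth factor: 1.29503. Real growth factor = 1.29503 / 1.13323 ≈ 1.14277.
Total real return ≈ 14.2774%.

14.28%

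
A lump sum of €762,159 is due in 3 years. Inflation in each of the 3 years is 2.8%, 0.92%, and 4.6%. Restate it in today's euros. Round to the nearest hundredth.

€702,333.75

Price-level factor over 3 years: 1.028 × 1.0092 × 1.046 = 1.0851806496.
Purchasing power today: €762,159 divided by that factor.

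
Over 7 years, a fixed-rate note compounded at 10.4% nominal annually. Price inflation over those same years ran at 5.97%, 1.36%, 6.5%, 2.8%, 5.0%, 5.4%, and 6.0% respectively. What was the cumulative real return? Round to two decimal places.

44.90%

Cumulative inflation factor: 1.0597 × 1.0136 × 1.065 × 1.028 × 1.050 × 1.054 × 1.060 ≈ 1.37952.
Nominal growth factor: 1.99887. Real growth factor = 1.99887 / 1.37952 ≈ 1.44896.
Total real return ≈ 44.8957%.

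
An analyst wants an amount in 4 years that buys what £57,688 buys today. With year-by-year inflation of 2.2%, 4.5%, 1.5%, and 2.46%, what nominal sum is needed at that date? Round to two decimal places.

£64,072.71

Cumulative price-level factor: 1.022 × 1.045 × 1.015 × 1.0246 ≈ 1.1106764923.
Multiplying £57,688 by the price-level factor gives the future nominal sum.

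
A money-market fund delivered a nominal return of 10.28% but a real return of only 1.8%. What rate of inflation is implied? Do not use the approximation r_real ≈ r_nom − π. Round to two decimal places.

8.33%

From (1+r_nom) = (1+r_real)(1+π), we get 1+π = (1 + 10.28%)/(1 + 1.8%) = 1.1028/1.018 ≈ 1.08330.
So π ≈ 8.3301%.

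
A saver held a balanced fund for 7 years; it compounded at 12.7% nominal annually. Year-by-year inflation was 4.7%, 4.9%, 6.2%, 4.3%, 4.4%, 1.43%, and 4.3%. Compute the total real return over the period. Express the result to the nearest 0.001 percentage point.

Cumulative inflation factor: 1.047 × 1.049 × 1.062 × 1.043 × 1.044 × 1.0143 × 1.043 ≈ 1.34364.
Nominal growth factor: 2.30923. Real growth factor = 2.30923 / 1.34364 ≈ 1.71864.
Total real return ≈ 71.8641%.

71.864%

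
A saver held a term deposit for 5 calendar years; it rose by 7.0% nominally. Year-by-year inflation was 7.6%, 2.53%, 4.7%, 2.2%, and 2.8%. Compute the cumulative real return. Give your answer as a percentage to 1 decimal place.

Cumulative inflation factor: 1.076 × 1.0253 × 1.047 × 1.022 × 1.028 ≈ 1.21354.
Nominal growth factor: 1.07000. Real growth factor = 1.07000 / 1.21354 ≈ 0.88172.
Total real return ≈ -11.8282%.

-11.8%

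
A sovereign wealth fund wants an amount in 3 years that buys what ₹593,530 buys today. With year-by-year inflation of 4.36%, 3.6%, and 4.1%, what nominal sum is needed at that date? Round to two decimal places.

₹668,016.56

Cumulative price-level factor: 1.0436 × 1.036 × 1.041 = 1.1254975536.
The nominal amount required is ₹593,530 scaled up by that factor.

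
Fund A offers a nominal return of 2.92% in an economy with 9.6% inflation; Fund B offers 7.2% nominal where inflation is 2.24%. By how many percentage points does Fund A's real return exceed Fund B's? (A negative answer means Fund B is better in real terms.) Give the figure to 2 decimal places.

Fund A real return: 1.0292/1.096 − 1 = -6.095%.
Fund B real return: 1.072/1.0224 − 1 = 4.851%.
Difference: -6.095 − 4.851 = -10.946 pp.

-10.95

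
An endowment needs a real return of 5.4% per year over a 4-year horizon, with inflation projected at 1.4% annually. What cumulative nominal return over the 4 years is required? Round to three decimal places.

30.471%

Required annual nominal rate: (1+5.4%)(1+1.4%) − 1 = 6.8756%.
Cumulative over 4 years: (1 + 0.068756)^4 − 1 ≈ 0.30471.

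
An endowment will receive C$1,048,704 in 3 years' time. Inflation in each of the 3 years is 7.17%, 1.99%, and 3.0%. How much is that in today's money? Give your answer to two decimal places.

C$931,504.33

Price-level factor over 3 years: 1.0717 × 1.0199 × 1.030 = 1.1258176349.
Purchasing power today: C$1,048,704 divided by that factor.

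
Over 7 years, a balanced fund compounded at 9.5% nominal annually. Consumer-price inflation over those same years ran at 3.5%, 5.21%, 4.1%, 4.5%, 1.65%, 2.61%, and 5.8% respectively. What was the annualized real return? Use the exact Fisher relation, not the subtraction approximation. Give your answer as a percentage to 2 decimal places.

Cumulative inflation factor: 1.035 × 1.0521 × 1.041 × 1.045 × 1.0165 × 1.0261 × 1.058 ≈ 1.30722.
Nominal growth factor: 1.88755. Real growth factor = 1.88755 / 1.30722 ≈ 1.44395.
Annualized: 1.44395^(1/7) − 1 ≈ 0.05388.

5.39%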